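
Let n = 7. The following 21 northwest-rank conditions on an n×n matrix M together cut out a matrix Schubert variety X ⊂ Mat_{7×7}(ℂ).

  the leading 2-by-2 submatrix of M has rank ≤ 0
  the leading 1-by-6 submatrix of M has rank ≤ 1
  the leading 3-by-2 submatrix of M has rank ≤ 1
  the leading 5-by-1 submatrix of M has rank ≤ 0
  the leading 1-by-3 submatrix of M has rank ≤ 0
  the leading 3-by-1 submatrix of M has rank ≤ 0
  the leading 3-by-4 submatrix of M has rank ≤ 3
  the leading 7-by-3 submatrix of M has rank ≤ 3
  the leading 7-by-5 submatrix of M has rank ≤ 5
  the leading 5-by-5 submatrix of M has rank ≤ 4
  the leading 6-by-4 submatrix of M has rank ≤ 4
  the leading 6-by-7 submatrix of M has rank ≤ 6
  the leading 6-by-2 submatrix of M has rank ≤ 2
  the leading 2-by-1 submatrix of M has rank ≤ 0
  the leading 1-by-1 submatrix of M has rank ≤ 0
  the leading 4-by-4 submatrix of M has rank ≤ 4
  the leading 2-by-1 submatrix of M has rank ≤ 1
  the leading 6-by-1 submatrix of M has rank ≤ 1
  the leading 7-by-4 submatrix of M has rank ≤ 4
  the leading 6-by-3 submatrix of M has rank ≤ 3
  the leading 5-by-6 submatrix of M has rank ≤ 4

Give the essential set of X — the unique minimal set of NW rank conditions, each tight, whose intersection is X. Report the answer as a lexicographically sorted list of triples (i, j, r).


Reconstructing r_w from the 21 given conditions:

  0, 0, 0, 1, 1, 1, 1
  0, 0, 1, 2, 2, 2, 2
  0, 1, 2, 3, 3, 3, 3
  0, 1, 2, 3, 4, 4, 4
  0, 1, 2, 3, 4, 4, 5
  1, 2, 3, 4, 5, 5, 6
  1, 2, 3, 4, 5, 6, 7

the unique w with this rank table is (4, 3, 2, 5, 7, 1, 6).

ℓ(w)=9; the 4 essential cells (i,j,r):

[(1, 3, 0), (2, 2, 0), (5, 1, 0), (5, 6, 4)]


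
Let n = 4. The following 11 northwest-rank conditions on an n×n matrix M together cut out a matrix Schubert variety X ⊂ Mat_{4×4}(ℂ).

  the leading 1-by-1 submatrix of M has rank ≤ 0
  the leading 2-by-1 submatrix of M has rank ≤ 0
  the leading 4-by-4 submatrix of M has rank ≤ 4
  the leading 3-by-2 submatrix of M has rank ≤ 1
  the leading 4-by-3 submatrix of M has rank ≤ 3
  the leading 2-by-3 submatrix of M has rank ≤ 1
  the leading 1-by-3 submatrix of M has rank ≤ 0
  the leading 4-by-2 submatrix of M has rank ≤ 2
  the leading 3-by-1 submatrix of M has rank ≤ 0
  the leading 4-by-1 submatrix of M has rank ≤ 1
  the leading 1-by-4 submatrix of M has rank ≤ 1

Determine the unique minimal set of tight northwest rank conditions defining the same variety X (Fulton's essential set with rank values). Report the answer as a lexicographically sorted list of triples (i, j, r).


Computing R[i][j] = min implied NW-rank bound (n=4, 11 conditions):

  0  0  0  1
  0  1  1  2
  0  1  2  3
  1  2  3  4

reading off 1-entries of Δ²R: w = (4, 2, 3, 1).

|D(w)|=5, |Ess(w)|=2:

[(1, 3, 0), (3, 1, 0)]


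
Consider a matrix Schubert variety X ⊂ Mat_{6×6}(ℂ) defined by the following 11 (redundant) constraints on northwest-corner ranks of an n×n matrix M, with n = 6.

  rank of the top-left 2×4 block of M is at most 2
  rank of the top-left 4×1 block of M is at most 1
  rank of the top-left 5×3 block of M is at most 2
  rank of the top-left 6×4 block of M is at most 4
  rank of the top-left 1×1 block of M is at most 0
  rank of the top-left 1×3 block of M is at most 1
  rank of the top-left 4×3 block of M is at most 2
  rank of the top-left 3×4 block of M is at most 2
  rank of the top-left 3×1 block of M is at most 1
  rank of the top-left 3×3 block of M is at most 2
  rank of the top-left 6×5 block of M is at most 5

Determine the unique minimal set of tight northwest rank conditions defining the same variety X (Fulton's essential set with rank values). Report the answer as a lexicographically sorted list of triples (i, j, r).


Reconstructing r_w from the 11 given conditions:

  0 | 1 | 1 | 1 | 1 | 1
  1 | 2 | 2 | 2 | 2 | 2
  1 | 2 | 2 | 2 | 3 | 3
  1 | 2 | 2 | 3 | 4 | 4
  1 | 2 | 2 | 3 | 4 | 5
  1 | 2 | 3 | 4 | 5 | 6

so w = (2, 1, 5, 4, 6, 3).

|D(w)|=5, |Ess(w)|=3:

[(1, 1, 0), (3, 4, 2), (5, 3, 2)]


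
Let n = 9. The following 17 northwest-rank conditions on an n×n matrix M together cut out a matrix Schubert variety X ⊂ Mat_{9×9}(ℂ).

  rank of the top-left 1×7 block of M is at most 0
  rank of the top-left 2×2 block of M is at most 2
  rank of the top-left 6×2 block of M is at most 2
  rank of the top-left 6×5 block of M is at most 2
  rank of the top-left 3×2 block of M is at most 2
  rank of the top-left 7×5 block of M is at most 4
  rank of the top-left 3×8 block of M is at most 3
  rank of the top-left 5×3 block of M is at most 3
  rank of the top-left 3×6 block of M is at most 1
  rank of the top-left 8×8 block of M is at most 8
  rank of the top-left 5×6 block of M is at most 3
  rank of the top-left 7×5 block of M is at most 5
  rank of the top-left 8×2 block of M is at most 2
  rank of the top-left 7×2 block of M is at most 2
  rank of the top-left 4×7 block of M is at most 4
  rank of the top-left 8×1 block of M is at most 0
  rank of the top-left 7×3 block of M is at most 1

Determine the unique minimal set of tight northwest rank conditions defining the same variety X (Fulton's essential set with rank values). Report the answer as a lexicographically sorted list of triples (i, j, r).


Computing R[i][j] = min implied NW-rank bound (n=9, 17 conditions):

  0  0  0  0  0  0  0  1  1
  0  1  1  1  1  1  1  2  2
  0  1  1  1  1  1  2  3  3
  0  1  1  2  2  2  3  4  4
  0  1  1  2  2  3  4  5  5
  0  1  1  2  2  3  4  5  6
  0  1  1  2  3  4  5  6  7
  0  1  2  3  4  5  6  7  8
  1  2  3  4  5  6  7  8  9

second differences of R give the permutation w = (8, 2, 7, 4, 6, 9, 5, 3, 1).

|D(w)|=24, |Ess(w)|=5:

[(1, 7, 0), (3, 6, 1), (6, 5, 2), (7, 3, 1), (8, 1, 0)]


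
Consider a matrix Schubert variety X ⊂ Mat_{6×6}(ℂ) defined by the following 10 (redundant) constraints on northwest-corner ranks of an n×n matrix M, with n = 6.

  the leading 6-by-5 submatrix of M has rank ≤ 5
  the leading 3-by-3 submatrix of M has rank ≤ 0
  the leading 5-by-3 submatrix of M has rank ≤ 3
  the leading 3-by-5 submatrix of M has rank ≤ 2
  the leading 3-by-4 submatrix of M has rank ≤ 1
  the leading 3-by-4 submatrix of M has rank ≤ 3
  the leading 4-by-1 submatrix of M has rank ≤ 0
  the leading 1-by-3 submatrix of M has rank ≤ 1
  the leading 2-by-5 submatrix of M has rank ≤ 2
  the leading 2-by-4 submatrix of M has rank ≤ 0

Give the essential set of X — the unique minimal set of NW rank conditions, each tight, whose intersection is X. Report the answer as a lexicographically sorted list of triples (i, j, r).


Reconstructing r_w from the 10 given conditions:

  i=1: 0 0 0 0 1 1
  i=2: 0 0 0 0 1 2
  i=3: 0 0 0 1 2 3
  i=4: 0 1 1 2 3 4
  i=5: 1 2 2 3 4 5
  i=6: 1 2 3 4 5 6

second differences of R give the permutation w = (5, 6, 4, 2, 1, 3).

Fulton essential set (3 of the 12 Rothe cells):

[(2, 4, 0), (3, 3, 0), (4, 1, 0)]


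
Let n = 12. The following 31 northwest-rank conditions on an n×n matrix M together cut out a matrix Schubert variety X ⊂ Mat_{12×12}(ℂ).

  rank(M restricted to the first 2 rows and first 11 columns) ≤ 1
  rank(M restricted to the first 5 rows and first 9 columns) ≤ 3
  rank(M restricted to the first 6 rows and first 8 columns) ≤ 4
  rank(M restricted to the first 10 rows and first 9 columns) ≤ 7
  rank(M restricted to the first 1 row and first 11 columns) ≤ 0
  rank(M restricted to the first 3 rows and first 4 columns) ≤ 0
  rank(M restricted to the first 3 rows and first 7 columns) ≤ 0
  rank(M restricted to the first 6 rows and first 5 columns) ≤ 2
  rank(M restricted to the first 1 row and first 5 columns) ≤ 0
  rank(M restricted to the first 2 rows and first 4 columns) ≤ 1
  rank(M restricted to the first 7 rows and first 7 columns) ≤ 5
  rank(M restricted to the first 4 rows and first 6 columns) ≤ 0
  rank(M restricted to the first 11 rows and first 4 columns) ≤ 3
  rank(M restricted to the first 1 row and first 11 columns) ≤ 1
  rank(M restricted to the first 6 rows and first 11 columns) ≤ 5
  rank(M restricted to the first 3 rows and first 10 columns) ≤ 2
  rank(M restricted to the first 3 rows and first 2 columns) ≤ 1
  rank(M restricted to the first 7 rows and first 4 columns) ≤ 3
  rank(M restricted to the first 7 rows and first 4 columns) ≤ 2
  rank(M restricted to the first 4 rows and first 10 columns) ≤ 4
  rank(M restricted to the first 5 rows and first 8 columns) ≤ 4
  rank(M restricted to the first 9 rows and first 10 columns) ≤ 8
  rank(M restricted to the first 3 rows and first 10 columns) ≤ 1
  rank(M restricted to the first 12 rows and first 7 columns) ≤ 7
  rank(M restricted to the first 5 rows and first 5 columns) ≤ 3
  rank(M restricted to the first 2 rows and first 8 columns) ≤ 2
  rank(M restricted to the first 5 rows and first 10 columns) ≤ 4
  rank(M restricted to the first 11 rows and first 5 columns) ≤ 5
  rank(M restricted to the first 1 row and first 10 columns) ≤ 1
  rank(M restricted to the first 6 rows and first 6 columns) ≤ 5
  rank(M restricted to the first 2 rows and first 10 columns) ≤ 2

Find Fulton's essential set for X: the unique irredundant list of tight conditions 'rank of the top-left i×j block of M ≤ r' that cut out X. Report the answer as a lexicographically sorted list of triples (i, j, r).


Computing R[i][j] = min implied NW-rank bound (n=12, 31 conditions):

  i=1: 0 | 0 | 0 | 0 | 0 | 0 | 0 | 0 | 0 | 0 | 0 | 1
  i=2: 0 | 0 | 0 | 0 | 0 | 0 | 0 | 1 | 1 | 1 | 1 | 2
  i=3: 0 | 0 | 0 | 0 | 0 | 0 | 0 | 1 | 1 | 1 | 2 | 3
  i=4: 0 | 0 | 0 | 0 | 0 | 0 | 1 | 2 | 2 | 2 | 3 | 4
  i=5: 1 | 1 | 1 | 1 | 1 | 1 | 2 | 3 | 3 | 3 | 4 | 5
  i=6: 1 | 2 | 2 | 2 | 2 | 2 | 3 | 4 | 4 | 4 | 5 | 6
  i=7: 1 | 2 | 2 | 2 | 3 | 3 | 4 | 5 | 5 | 5 | 6 | 7
  i=8: 1 | 2 | 3 | 3 | 4 | 4 | 5 | 6 | 6 | 6 | 7 | 8
  i=9: 1 | 2 | 3 | 3 | 4 | 5 | 6 | 7 | 7 | 7 | 8 | 9
  i=10: 1 | 2 | 3 | 3 | 4 | 5 | 6 | 7 | 7 | 8 | 9 | 10
  i=11: 1 | 2 | 3 | 3 | 4 | 5 | 6 | 7 | 8 | 9 | 10 | 11
  i=12: 1 | 2 | 3 | 4 | 5 | 6 | 7 | 8 | 9 | 10 | 11 | 12

the unique w with this rank table is (12, 8, 11, 7, 1, 2, 5, 3, 6, 10, 9, 4).

ℓ(w)=39; the 7 essential cells (i,j,r):

[(1, 11, 0), (3, 7, 0), (3, 10, 1), (4, 6, 0), (7, 4, 2), (10, 9, 7), (11, 4, 3)]


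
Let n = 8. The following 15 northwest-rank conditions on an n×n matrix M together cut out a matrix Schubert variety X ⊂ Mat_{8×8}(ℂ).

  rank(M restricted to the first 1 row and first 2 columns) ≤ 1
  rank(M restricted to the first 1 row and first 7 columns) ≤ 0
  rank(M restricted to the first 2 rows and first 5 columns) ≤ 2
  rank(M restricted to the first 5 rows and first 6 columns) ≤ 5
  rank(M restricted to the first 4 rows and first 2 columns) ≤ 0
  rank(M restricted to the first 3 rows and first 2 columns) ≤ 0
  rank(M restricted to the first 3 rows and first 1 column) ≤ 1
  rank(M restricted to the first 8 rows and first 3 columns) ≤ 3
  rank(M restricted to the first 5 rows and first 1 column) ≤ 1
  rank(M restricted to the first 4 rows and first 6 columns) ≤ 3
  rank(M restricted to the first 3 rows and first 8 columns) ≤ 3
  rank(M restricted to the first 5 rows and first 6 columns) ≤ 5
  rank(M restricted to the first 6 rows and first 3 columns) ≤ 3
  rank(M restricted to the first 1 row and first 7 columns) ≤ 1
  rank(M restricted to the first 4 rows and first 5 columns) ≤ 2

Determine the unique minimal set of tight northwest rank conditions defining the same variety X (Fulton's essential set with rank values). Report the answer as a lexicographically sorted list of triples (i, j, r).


Rank table r_w(8×8) implied by the 15 constraints:

  0  0  0  0  0  0  0  1
  0  0  1  1  1  1  1  2
  0  0  1  2  2  2  2  3
  0  0  1  2  2  3  3  4
  1  1  2  3  3  4  4  5
  1  2  3  4  4  5  5  6
  1  2  3  4  5  6  6  7
  1  2  3  4  5  6  7  8

reading off 1-entries of Δ²R: w = (8, 3, 4, 6, 1, 2, 5, 7).

D(w) has 14 cells with 3 SE-corners; essential set:

[(1, 7, 0), (4, 2, 0), (4, 5, 2)]


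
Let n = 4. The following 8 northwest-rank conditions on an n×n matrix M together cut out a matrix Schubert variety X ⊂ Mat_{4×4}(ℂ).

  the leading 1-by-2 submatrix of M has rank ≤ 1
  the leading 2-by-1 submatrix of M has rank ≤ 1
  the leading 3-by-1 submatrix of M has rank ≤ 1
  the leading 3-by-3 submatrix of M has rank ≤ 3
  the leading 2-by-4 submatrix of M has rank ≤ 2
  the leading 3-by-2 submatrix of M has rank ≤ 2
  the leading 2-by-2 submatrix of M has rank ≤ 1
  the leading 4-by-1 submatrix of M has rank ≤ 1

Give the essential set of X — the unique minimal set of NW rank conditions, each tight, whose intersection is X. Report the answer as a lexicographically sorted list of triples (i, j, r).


Computing R[i][j] = min implied NW-rank bound (n=4, 8 conditions):

  1 1 1 1
  1 1 2 2
  1 2 3 3
  1 2 3 4

giving w = (1, 3, 2, 4) via Δ²R.

|D(w)|=1, |Ess(w)|=1:

[(2, 2, 1)]


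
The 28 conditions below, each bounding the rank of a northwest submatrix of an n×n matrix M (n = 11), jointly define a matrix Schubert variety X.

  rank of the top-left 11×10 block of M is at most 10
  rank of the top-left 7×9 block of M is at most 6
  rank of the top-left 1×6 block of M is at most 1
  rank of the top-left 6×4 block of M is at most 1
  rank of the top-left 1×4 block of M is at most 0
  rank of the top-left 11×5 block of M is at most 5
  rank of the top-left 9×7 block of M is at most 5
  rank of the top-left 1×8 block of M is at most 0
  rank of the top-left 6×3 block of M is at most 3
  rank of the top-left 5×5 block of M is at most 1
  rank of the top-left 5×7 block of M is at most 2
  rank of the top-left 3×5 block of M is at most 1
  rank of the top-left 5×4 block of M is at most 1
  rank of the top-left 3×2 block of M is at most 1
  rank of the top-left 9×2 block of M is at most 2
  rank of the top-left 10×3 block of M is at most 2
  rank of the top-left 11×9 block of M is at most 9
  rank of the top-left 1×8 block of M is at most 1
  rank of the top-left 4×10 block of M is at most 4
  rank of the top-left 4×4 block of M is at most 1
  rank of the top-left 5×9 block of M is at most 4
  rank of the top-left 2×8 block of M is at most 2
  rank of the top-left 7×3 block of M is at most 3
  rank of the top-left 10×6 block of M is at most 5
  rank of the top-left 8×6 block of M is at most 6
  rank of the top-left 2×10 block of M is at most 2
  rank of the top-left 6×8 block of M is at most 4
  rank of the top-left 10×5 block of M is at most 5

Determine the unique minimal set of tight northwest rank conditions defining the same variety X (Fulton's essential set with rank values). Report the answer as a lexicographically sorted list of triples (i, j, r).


Propagating the 28 rank bounds to every northwest block:

  row 1: 0  0  0  0  0  0  0  0  1  1  1
  row 2: 1  1  1  1  1  1  1  1  2  2  2
  row 3: 1  1  1  1  1  2  2  2  3  3  3
  row 4: 1  1  1  1  1  2  2  3  4  4  4
  row 5: 1  1  1  1  1  2  2  3  4  5  5
  row 6: 1  1  1  1  2  3  3  4  5  6  6
  row 7: 1  2  2  2  3  4  4  5  6  7  7
  row 8: 1  2  2  3  4  5  5  6  7  8  8
  row 9: 1  2  2  3  4  5  5  6  7  8  9
  row 10: 1  2  2  3  4  5  6  7  8  9  10
  row 11: 1  2  3  4  5  6  7  8  9  10  11

hence w(1..11) = (9, 1, 6, 8, 10, 5, 2, 4, 11, 7, 3).

ℓ(w)=29; the 6 essential cells (i,j,r):

[(1, 8, 0), (5, 5, 1), (5, 7, 2), (6, 4, 1), (9, 7, 5), (10, 3, 2)]


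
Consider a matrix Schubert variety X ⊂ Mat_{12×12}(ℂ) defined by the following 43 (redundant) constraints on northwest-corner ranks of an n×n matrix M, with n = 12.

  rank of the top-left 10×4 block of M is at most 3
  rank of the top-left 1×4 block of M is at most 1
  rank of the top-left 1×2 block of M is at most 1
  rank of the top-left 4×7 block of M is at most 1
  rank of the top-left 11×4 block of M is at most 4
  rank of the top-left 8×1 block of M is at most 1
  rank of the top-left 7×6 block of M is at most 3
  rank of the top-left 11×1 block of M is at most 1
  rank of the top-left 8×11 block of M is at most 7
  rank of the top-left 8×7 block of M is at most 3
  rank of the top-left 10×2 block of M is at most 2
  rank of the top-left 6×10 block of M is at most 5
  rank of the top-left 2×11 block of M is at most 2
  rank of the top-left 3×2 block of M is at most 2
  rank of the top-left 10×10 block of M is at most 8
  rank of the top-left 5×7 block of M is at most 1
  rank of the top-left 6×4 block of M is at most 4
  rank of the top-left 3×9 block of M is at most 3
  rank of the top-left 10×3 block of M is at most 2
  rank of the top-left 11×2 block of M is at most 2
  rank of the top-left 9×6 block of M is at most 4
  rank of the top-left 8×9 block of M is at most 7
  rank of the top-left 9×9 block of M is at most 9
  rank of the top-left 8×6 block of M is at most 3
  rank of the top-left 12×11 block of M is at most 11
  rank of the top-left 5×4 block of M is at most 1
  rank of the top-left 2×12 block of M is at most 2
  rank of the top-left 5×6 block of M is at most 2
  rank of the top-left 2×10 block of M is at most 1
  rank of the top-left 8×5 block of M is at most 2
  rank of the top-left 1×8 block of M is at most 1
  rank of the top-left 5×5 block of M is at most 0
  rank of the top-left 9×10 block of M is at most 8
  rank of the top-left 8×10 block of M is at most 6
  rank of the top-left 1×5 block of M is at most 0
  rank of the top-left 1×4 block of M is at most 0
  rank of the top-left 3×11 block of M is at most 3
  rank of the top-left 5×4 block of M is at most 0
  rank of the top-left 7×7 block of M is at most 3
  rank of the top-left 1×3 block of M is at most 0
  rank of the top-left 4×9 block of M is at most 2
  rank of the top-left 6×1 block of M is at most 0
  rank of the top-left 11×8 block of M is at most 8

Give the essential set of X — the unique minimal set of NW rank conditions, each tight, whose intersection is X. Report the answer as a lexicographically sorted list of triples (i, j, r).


Computing R[i][j] = min implied NW-rank bound (n=12, 43 conditions):

  i=1: 0 | 0 | 0 | 0 | 0 | 1 | 1 | 1 | 1 | 1 | 1 | 1
  i=2: 0 | 0 | 0 | 0 | 0 | 1 | 1 | 1 | 1 | 1 | 2 | 2
  i=3: 0 | 0 | 0 | 0 | 0 | 1 | 1 | 2 | 2 | 2 | 3 | 3
  i=4: 0 | 0 | 0 | 0 | 0 | 1 | 1 | 2 | 2 | 3 | 4 | 4
  i=5: 0 | 0 | 0 | 0 | 0 | 1 | 1 | 2 | 3 | 4 | 5 | 5
  i=6: 0 | 1 | 1 | 1 | 1 | 2 | 2 | 3 | 4 | 5 | 6 | 6
  i=7: 1 | 2 | 2 | 2 | 2 | 3 | 3 | 4 | 5 | 6 | 7 | 7
  i=8: 1 | 2 | 2 | 2 | 2 | 3 | 3 | 4 | 5 | 6 | 7 | 8
  i=9: 1 | 2 | 2 | 3 | 3 | 4 | 4 | 5 | 6 | 7 | 8 | 9
  i=10: 1 | 2 | 2 | 3 | 4 | 5 | 5 | 6 | 7 | 8 | 9 | 10
  i=11: 1 | 2 | 3 | 4 | 5 | 6 | 6 | 7 | 8 | 9 | 10 | 11
  i=12: 1 | 2 | 3 | 4 | 5 | 6 | 7 | 8 | 9 | 10 | 11 | 12

hence w(1..12) = (6, 11, 8, 10, 9, 2, 1, 12, 4, 5, 3, 7).

ℓ(w)=40; the 8 essential cells (i,j,r):

[(2, 10, 1), (4, 9, 2), (5, 5, 0), (5, 7, 1), (6, 1, 0), (8, 5, 2), (8, 7, 3), (10, 3, 2)]


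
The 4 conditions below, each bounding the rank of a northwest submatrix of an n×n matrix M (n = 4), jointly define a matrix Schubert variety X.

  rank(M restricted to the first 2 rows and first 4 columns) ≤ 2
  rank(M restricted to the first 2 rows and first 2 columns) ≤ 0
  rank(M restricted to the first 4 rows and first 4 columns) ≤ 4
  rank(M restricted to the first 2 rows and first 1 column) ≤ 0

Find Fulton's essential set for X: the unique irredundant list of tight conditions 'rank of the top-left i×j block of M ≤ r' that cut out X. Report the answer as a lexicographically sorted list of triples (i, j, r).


Computing R[i][j] = min implied NW-rank bound (n=4, 4 conditions):

  R[1]: 0  0  1  1
  R[2]: 0  0  1  2
  R[3]: 1  1  2  3
  R[4]: 1  2  3  4

hence w(1..4) = (3, 4, 1, 2).

Fulton essential set (1 of the 4 Rothe cells):

[(2, 2, 0)]


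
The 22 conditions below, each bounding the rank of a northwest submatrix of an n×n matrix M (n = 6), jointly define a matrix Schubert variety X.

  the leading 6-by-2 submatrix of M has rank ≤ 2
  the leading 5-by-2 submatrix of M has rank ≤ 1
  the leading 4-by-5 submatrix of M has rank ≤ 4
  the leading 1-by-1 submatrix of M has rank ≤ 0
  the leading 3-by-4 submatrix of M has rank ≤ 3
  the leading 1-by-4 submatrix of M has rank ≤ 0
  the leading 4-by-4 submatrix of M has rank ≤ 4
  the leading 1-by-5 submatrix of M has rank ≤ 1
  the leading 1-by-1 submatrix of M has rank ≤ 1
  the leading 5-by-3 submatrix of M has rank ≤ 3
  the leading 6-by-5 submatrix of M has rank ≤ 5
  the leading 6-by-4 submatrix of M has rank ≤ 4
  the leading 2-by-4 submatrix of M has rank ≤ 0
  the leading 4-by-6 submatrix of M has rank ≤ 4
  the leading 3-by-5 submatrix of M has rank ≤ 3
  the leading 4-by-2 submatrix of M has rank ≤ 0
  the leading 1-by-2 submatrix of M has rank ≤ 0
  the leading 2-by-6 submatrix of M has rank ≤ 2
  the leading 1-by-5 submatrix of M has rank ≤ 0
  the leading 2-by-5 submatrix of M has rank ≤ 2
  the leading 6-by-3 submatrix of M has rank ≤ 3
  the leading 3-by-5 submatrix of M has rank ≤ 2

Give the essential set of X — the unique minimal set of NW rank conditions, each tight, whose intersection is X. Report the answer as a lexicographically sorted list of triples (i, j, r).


Computing R[i][j] = min implied NW-rank bound (n=6, 22 conditions):

  0  0  0  0  0  1
  0  0  0  0  1  2
  0  0  1  1  2  3
  0  0  1  2  3  4
  1  1  2  3  4  5
  1  2  3  4  5  6

hence w(1..6) = (6, 5, 3, 4, 1, 2).

Rothe diagram D(w) (13 cells), 3 SE-corners (essential conditions):

[(1, 5, 0), (2, 4, 0), (4, 2, 0)]


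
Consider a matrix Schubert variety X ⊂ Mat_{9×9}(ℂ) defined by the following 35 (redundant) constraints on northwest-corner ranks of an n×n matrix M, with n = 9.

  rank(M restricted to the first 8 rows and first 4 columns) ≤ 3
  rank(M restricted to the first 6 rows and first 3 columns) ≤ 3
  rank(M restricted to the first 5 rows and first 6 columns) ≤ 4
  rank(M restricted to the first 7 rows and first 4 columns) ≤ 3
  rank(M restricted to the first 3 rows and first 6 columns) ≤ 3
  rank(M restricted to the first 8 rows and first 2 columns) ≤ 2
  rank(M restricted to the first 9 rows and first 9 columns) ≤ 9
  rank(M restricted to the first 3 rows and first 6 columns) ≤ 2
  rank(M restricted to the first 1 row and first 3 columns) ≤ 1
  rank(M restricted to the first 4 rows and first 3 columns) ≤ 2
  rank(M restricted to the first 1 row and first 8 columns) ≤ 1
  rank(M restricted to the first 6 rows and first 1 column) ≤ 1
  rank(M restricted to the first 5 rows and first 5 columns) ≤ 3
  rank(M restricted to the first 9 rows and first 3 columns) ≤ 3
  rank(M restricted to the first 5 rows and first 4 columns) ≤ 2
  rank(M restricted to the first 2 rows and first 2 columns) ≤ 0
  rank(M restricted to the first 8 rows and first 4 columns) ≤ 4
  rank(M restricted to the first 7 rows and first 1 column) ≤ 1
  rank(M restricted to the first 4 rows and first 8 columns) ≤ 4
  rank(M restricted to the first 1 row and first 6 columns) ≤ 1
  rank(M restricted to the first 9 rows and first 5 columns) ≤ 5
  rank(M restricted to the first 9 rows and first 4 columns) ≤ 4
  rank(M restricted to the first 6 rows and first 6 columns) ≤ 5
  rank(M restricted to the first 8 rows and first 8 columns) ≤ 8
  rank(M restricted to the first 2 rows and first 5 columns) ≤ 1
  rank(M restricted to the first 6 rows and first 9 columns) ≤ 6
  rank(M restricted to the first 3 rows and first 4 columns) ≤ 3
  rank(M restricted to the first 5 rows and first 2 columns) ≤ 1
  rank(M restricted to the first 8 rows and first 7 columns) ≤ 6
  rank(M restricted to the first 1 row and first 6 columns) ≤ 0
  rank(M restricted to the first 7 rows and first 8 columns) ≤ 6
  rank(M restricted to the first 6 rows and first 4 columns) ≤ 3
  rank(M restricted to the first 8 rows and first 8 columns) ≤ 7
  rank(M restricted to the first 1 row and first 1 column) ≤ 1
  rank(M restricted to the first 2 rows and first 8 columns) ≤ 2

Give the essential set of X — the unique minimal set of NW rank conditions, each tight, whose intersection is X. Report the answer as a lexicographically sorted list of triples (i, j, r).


Reconstructing r_w from the 35 given conditions:

  row 1: 0  0  0  0  0  0  1  1  1
  row 2: 0  0  1  1  1  1  2  2  2
  row 3: 1  1  2  2  2  2  3  3  3
  row 4: 1  1  2  2  3  3  4  4  4
  row 5: 1  1  2  2  3  4  5  5  5
  row 6: 1  2  3  3  4  5  6  6  6
  row 7: 1  2  3  3  4  5  6  6  7
  row 8: 1  2  3  3  4  5  6  7  8
  row 9: 1  2  3  4  5  6  7  8  9

hence w(1..9) = (7, 3, 1, 5, 6, 2, 9, 8, 4).

ℓ(w)=15; the 6 essential cells (i,j,r):

[(1, 6, 0), (2, 2, 0), (5, 2, 1), (5, 4, 2), (7, 8, 6), (8, 4, 3)]


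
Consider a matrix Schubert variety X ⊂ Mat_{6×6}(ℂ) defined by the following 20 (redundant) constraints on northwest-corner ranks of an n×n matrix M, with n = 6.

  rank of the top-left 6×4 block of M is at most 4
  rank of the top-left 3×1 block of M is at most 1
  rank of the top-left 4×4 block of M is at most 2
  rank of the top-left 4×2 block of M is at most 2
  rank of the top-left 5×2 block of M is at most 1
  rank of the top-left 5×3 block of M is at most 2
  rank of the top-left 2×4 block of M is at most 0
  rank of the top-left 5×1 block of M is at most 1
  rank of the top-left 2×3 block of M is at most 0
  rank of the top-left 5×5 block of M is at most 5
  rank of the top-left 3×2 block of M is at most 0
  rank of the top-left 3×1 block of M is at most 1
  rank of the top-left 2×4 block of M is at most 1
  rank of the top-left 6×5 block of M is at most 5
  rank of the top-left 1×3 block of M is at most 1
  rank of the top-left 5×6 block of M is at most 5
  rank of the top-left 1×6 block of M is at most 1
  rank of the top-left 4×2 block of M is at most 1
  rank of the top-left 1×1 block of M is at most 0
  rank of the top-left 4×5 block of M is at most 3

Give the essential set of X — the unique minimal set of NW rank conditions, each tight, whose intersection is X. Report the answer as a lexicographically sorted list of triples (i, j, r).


Rank table r_w(6×6) implied by the 20 constraints:

  0 0 0 0 1 1
  0 0 0 0 1 2
  0 0 1 1 2 3
  1 1 2 2 3 4
  1 1 2 3 4 5
  1 2 3 4 5 6

so w = (5, 6, 3, 1, 4, 2).

D(w) has 11 cells with 3 SE-corners; essential set:

[(2, 4, 0), (3, 2, 0), (5, 2, 1)]


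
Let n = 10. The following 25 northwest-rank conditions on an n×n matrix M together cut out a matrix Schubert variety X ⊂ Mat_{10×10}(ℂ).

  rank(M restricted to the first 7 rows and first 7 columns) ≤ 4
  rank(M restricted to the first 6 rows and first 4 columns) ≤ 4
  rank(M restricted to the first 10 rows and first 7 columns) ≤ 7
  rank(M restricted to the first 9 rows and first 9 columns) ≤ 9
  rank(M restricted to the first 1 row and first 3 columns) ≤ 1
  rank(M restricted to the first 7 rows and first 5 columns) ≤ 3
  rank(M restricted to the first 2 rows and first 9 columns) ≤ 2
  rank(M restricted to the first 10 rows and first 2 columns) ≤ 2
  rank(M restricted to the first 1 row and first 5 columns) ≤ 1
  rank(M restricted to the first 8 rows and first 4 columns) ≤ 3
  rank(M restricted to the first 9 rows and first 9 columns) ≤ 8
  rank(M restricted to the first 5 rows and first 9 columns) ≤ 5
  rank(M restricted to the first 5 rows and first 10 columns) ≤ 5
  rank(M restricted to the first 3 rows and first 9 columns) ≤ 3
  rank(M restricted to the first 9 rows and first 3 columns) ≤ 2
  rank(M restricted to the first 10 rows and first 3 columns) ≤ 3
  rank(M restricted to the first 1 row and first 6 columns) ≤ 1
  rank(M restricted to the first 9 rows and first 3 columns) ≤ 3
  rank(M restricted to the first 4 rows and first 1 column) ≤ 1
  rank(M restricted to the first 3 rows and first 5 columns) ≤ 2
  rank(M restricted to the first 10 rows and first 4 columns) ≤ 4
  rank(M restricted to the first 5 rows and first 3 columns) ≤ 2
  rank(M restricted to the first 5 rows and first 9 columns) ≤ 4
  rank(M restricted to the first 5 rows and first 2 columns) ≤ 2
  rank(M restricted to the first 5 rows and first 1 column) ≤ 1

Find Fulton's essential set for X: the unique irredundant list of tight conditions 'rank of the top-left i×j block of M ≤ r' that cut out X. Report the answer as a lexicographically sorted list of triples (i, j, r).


The tightest implied rank at each (i,j), from the 25 conditions:

  row 1: 1 1 1 1 1 1 1 1 1 1
  row 2: 1 2 2 2 2 2 2 2 2 2
  row 3: 1 2 2 2 2 3 3 3 3 3
  row 4: 1 2 2 3 3 4 4 4 4 4
  row 5: 1 2 2 3 3 4 4 4 4 5
  row 6: 1 2 2 3 3 4 4 5 5 6
  row 7: 1 2 2 3 3 4 4 5 6 7
  row 8: 1 2 2 3 4 5 5 6 7 8
  row 9: 1 2 2 3 4 5 6 7 8 9
  row 10: 1 2 3 4 5 6 7 8 9 10

giving w = (1, 2, 6, 4, 10, 8, 9, 5, 7, 3) via Δ²R.

Fulton essential set (5 of the 17 Rothe cells):

[(3, 5, 2), (5, 9, 4), (7, 5, 3), (7, 7, 4), (9, 3, 2)]


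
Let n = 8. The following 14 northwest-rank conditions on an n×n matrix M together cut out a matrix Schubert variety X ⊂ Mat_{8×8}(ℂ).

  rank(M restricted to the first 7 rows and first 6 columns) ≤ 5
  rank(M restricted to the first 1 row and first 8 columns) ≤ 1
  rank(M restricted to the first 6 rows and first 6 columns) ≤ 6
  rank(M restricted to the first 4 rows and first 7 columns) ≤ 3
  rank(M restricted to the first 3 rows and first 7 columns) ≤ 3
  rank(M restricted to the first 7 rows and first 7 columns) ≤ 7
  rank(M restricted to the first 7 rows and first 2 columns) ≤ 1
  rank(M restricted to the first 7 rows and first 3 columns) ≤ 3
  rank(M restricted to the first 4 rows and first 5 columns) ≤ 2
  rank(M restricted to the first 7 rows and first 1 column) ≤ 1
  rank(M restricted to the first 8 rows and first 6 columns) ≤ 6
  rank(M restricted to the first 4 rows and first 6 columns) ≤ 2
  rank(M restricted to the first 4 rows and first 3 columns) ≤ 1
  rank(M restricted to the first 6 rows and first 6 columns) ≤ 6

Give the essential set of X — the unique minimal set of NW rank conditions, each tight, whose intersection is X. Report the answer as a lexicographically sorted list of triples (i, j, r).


Propagating the 14 rank bounds to every northwest block:

  R[1]: 1, 1, 1, 1, 1, 1, 1, 1
  R[2]: 1, 1, 1, 2, 2, 2, 2, 2
  R[3]: 1, 1, 1, 2, 2, 2, 3, 3
  R[4]: 1, 1, 1, 2, 2, 2, 3, 4
  R[5]: 1, 1, 2, 3, 3, 3, 4, 5
  R[6]: 1, 1, 2, 3, 4, 4, 5, 6
  R[7]: 1, 1, 2, 3, 4, 5, 6, 7
  R[8]: 1, 2, 3, 4, 5, 6, 7, 8

reading off 1-entries of Δ²R: w = (1, 4, 7, 8, 3, 5, 6, 2).

3 SE-corners of the 13-cell Rothe diagram give Ess(w):

[(4, 3, 1), (4, 6, 2), (7, 2, 1)]


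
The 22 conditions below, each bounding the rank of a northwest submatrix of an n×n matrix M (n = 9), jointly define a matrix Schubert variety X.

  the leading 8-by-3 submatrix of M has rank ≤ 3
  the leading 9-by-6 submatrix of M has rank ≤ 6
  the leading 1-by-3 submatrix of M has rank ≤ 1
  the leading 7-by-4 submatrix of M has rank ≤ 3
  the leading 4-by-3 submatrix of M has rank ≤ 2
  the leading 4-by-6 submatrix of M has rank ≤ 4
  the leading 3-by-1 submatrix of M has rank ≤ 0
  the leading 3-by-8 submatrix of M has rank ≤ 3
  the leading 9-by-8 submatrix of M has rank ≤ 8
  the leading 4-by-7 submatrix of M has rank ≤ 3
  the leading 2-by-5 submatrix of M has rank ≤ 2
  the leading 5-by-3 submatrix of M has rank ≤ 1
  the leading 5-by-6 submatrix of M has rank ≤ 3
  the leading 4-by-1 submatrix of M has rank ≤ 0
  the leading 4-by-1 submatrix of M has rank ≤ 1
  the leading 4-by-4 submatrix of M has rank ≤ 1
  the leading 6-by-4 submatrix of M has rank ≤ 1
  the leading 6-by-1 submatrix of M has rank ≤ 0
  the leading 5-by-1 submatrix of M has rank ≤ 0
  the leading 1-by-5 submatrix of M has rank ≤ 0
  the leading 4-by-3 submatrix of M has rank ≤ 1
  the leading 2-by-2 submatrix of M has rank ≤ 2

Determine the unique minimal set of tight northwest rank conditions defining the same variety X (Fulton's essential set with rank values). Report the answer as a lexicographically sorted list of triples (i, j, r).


Reconstructing r_w from the 22 given conditions:

  0 0 0 0 0 1 1 1 1
  0 1 1 1 1 2 2 2 2
  0 1 1 1 2 3 3 3 3
  0 1 1 1 2 3 3 4 4
  0 1 1 1 2 3 4 5 5
  0 1 1 1 2 3 4 5 6
  1 2 2 2 3 4 5 6 7
  1 2 3 3 4 5 6 7 8
  1 2 3 4 5 6 7 8 9

hence w(1..9) = (6, 2, 5, 8, 7, 9, 1, 3, 4).

4 SE-corners of the 19-cell Rothe diagram give Ess(w):

[(1, 5, 0), (4, 7, 3), (6, 1, 0), (6, 4, 1)]


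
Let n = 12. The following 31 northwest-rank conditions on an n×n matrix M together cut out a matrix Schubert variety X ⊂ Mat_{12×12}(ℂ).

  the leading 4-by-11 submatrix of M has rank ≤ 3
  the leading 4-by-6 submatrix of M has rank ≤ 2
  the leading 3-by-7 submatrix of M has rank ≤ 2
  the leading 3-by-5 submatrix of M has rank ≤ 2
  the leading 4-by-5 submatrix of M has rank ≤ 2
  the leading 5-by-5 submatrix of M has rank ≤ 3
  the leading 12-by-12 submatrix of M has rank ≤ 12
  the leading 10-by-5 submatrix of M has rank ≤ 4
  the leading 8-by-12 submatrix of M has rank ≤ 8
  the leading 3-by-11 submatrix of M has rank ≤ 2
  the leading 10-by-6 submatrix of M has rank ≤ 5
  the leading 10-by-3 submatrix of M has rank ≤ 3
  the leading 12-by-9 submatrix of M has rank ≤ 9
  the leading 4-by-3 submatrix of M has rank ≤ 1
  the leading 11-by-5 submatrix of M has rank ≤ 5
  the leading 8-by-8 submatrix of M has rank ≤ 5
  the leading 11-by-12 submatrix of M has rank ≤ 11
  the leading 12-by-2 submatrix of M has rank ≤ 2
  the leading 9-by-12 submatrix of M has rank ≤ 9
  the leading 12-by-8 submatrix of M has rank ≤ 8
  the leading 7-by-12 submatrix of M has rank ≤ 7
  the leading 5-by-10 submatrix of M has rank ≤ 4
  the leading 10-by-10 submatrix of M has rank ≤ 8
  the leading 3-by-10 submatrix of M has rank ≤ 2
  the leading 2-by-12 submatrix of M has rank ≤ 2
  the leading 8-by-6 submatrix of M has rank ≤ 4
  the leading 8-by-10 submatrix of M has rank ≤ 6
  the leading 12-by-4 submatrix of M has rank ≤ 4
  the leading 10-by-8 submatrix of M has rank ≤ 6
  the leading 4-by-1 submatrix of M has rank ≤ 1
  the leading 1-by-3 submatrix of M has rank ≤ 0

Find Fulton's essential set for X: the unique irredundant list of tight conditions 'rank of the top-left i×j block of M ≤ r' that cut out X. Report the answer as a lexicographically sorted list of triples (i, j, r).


The tightest implied rank at each (i,j), from the 31 conditions:

  row 1: 0 0 0 1 1 1 1 1 1 1 1 1
  row 2: 1 1 1 2 2 2 2 2 2 2 2 2
  row 3: 1 1 1 2 2 2 2 2 2 2 2 3
  row 4: 1 1 1 2 2 2 3 3 3 3 3 4
  row 5: 1 2 2 3 3 3 4 4 4 4 4 5
  row 6: 1 2 3 4 4 4 5 5 5 5 5 6
  row 7: 1 2 3 4 4 4 5 5 6 6 6 7
  row 8: 1 2 3 4 4 4 5 5 6 6 7 8
  row 9: 1 2 3 4 4 5 6 6 7 7 8 9
  row 10: 1 2 3 4 4 5 6 6 7 8 9 10
  row 11: 1 2 3 4 5 6 7 7 8 9 10 11
  row 12: 1 2 3 4 5 6 7 8 9 10 11 12

second differences of R give the permutation w = (4, 1, 12, 7, 2, 3, 9, 11, 6, 10, 5, 8).

9 SE-corners of the 26-cell Rothe diagram give Ess(w):

[(1, 3, 0), (3, 11, 2), (4, 3, 1), (4, 6, 2), (8, 6, 4), (8, 8, 5), (8, 10, 6), (10, 5, 4), (10, 8, 6)]


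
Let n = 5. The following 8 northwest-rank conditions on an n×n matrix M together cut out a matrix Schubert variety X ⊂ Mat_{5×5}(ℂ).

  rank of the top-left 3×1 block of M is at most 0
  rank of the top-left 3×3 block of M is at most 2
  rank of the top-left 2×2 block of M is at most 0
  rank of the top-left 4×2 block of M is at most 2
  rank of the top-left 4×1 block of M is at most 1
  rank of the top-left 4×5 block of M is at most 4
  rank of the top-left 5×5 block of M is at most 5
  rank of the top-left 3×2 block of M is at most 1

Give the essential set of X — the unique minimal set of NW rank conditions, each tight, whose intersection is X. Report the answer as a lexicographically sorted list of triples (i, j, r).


Recovering R(i,j) via the rank-extension bound from the 8 conditions:

  0 0 1 1 1
  0 0 1 2 2
  0 1 2 3 3
  1 2 3 4 4
  1 2 3 4 5

hence w(1..5) = (3, 4, 2, 1, 5).

Rothe diagram D(w) (5 cells), 2 SE-corners (essential conditions):

[(2, 2, 0), (3, 1, 0)]


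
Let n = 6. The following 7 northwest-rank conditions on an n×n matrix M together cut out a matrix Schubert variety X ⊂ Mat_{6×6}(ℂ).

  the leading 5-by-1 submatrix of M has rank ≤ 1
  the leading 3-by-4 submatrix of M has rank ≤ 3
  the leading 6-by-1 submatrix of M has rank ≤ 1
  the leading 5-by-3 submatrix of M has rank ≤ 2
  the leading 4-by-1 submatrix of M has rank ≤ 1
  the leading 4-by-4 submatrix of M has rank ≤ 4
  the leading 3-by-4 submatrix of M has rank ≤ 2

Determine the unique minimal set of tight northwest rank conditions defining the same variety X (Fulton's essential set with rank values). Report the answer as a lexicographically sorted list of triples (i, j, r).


Reconstructing r_w from the 7 given conditions:

  1  1  1  1  1  1
  1  2  2  2  2  2
  1  2  2  2  3  3
  1  2  2  3  4  4
  1  2  2  3  4  5
  1  2  3  4  5  6

second differences of R give the permutation w = (1, 2, 5, 4, 6, 3).

Fulton essential set (2 of the 4 Rothe cells):

[(3, 4, 2), (5, 3, 2)]


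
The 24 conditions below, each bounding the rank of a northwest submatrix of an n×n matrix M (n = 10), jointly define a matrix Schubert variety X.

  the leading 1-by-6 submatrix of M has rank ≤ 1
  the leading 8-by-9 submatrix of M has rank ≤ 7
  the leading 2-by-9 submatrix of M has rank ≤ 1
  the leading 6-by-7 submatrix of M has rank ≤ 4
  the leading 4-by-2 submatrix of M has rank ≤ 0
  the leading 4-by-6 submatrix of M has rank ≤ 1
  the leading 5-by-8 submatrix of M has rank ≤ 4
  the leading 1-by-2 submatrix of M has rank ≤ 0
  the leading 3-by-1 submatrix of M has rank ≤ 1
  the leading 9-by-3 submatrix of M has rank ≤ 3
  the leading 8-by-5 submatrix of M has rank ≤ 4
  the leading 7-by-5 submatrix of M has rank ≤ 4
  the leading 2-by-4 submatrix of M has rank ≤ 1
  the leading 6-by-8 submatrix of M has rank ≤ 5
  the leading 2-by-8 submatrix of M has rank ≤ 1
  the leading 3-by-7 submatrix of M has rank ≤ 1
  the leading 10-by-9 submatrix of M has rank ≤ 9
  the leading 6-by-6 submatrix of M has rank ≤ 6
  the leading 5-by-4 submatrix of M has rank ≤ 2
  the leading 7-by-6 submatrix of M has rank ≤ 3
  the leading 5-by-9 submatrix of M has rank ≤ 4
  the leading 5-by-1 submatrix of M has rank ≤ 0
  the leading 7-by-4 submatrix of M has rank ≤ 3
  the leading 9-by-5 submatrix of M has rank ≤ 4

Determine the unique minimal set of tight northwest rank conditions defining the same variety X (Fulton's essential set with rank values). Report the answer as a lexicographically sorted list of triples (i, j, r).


Recovering R(i,j) via the rank-extension bound from the 24 conditions:

  R[1]: 0, 0, 1, 1, 1, 1, 1, 1, 1, 1
  R[2]: 0, 0, 1, 1, 1, 1, 1, 1, 1, 2
  R[3]: 0, 0, 1, 1, 1, 1, 1, 2, 2, 3
  R[4]: 0, 0, 1, 1, 1, 1, 2, 3, 3, 4
  R[5]: 0, 1, 2, 2, 2, 2, 3, 4, 4, 5
  R[6]: 1, 2, 3, 3, 3, 3, 4, 5, 5, 6
  R[7]: 1, 2, 3, 3, 3, 3, 4, 5, 6, 7
  R[8]: 1, 2, 3, 4, 4, 4, 5, 6, 7, 8
  R[9]: 1, 2, 3, 4, 4, 5, 6, 7, 8, 9
  R[10]: 1, 2, 3, 4, 5, 6, 7, 8, 9, 10

the unique w with this rank table is (3, 10, 8, 7, 2, 1, 9, 4, 6, 5).

7 SE-corners of the 26-cell Rothe diagram give Ess(w):

[(2, 9, 1), (3, 7, 1), (4, 2, 0), (4, 6, 1), (5, 1, 0), (7, 6, 3), (9, 5, 4)]


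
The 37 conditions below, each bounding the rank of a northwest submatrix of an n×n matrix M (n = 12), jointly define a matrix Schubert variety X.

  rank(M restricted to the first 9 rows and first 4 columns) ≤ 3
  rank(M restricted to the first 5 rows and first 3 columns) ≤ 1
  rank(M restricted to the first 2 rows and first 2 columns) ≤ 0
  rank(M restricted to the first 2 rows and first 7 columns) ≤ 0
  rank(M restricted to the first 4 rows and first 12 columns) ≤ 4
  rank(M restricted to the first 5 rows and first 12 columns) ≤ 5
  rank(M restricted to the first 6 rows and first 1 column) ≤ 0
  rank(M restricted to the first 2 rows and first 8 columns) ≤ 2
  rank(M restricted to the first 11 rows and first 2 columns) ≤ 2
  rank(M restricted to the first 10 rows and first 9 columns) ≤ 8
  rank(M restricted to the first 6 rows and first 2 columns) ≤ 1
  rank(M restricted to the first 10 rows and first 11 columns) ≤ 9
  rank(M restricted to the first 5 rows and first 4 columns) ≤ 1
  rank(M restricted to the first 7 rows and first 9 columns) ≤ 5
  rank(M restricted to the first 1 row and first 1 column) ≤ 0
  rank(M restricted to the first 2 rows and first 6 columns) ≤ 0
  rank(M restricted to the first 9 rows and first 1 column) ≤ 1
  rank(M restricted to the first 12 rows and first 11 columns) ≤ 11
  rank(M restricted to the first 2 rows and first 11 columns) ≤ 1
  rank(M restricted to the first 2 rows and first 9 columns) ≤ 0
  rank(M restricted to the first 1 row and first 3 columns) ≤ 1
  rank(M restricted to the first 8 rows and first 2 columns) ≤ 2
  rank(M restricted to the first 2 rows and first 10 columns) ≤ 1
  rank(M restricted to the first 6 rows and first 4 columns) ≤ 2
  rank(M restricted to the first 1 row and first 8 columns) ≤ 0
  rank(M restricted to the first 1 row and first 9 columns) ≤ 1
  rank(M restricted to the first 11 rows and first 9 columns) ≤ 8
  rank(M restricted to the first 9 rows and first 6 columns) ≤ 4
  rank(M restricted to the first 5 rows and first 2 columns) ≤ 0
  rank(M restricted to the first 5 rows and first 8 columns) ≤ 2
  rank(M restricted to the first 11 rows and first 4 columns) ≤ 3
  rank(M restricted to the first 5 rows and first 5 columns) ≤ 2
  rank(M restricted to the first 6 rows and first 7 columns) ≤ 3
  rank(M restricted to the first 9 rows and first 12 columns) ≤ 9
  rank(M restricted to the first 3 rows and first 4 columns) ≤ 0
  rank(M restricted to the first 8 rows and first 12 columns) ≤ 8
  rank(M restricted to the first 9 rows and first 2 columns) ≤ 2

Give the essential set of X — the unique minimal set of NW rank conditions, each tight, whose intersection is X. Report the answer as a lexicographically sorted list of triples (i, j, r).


Rank table r_w(12×12) implied by the 37 constraints:

  0  0  0  0  0  0  0  0  0  1  1  1
  0  0  0  0  0  0  0  0  0  1  1  2
  0  0  0  0  1  1  1  1  1  2  2  3
  0  0  1  1  2  2  2  2  2  3  3  4
  0  0  1  1  2  2  2  2  3  4  4  5
  0  1  2  2  3  3  3  3  4  5  5  6
  1  2  3  3  4  4  4  4  5  6  6  7
  1  2  3  3  4  4  5  5  6  7  7  8
  1  2  3  3  4  4  5  6  7  8  8  9
  1  2  3  3  4  5  6  7  8  9  9  10
  1  2  3  3  4  5  6  7  8  9  10  11
  1  2  3  4  5  6  7  8  9  10  11  12

the unique w with this rank table is (10, 12, 5, 3, 9, 2, 1, 7, 8, 6, 11, 4).

ℓ(w)=38; the 9 essential cells (i,j,r):

[(2, 9, 0), (2, 11, 1), (3, 4, 0), (5, 2, 0), (5, 4, 1), (5, 8, 2), (6, 1, 0), (9, 6, 4), (11, 4, 3)]
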